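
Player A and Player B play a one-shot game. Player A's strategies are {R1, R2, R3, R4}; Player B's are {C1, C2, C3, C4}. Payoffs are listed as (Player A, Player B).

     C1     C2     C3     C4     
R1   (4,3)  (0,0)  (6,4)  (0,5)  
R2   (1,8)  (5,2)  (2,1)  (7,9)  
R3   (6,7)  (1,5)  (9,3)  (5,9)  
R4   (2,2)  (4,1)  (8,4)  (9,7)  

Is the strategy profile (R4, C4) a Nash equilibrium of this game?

Yes

Holding Player B at C4: Player A gets 9 from R4, versus 0 from R1, 7 from R2, 5 from R3. No profitable deviation for Player A.
Holding Player A at R4: Player B gets 7 from C4, versus 2 from C1, 1 from C2, 4 from C3. No profitable deviation for Player B either.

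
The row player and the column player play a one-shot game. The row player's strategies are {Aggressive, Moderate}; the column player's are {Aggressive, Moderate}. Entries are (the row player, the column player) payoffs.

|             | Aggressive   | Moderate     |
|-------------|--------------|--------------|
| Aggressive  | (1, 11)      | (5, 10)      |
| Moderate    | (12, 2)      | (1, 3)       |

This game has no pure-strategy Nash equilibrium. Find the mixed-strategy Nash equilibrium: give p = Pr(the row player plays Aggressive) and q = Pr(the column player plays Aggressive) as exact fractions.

p = 1/2, q = 4/15

In a mixed NE each player is indifferent between their pure strategies, so the opponent's mix sets the indifference.
The column player indifferent between Aggressive and Moderate: p·11 + (1−p)·2 = p·10 + (1−p)·3 ⟹ 2 + 9p = 3 + 7p ⟹ p = 1/2.
The row player indifferent between Aggressive and Moderate: q·1 + (1−q)·5 = q·12 + (1−q)·1 ⟹ 5 + (-4)q = 1 + 11q ⟹ q = 4/15.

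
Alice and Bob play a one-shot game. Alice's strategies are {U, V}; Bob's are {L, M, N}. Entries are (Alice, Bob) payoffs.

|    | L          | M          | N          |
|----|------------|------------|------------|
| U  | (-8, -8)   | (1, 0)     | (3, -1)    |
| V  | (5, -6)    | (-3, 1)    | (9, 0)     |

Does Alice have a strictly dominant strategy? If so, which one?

A strategy is strictly dominant if it gives Alice a strictly higher payoff than every other strategy, against every choice by the opponent.
U is not dominant: against L, V gives 5 > -8.
V is not dominant: against M, U gives 1 > -3.
No single strategy is best against every opponent action.

No strictly dominant strategy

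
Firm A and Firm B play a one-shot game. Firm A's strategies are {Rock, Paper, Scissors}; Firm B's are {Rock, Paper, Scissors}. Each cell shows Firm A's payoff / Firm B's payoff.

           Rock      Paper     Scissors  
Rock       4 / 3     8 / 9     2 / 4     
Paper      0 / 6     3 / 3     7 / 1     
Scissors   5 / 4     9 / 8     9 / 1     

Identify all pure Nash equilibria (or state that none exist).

A profile is a Nash equilibrium when each player is best-responding to the other.
Firm A's best responses — vs Rock: Scissors (payoff 5); vs Paper: Scissors (payoff 9); vs Scissors: Scissors (payoff 9).
Firm B's best responses — vs Rock: Paper (payoff 9); vs Paper: Rock (payoff 6); vs Scissors: Paper (payoff 8).
The only mutual best response is (Scissors, Paper); neither player gains by switching there.

(Scissors, Paper)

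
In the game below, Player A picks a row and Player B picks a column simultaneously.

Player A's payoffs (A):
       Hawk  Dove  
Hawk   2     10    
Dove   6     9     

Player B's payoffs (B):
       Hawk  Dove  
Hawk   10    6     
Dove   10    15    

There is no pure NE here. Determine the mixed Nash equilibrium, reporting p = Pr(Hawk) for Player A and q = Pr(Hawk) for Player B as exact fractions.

In a mixed NE each player is indifferent between their pure strategies, so the opponent's mix sets the indifference.
Player B indifferent between Hawk and Dove: p·10 + (1−p)·10 = p·6 + (1−p)·15 ⟹ 10 + 0p = 15 + (-9)p ⟹ p = 5/9.
Player A indifferent between Hawk and Dove: q·2 + (1−q)·10 = q·6 + (1−q)·9 ⟹ 10 + (-8)q = 9 + (-3)q ⟹ q = 1/5.

p = 5/9, q = 1/5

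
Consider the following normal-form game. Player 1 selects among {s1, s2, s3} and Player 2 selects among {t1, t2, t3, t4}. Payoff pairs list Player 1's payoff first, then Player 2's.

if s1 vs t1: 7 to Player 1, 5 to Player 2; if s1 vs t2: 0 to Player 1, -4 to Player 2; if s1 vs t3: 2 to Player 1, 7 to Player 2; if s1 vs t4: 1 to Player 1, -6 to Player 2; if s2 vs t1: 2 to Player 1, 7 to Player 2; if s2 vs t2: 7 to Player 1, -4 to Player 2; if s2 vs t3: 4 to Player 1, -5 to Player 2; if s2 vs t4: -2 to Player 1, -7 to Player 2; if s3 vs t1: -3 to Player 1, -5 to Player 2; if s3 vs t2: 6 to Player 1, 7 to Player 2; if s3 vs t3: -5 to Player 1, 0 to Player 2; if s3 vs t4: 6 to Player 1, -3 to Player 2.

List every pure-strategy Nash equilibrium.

None

A profile is a Nash equilibrium when each player is best-responding to the other.
Player 1's best responses — vs t1: s1 (payoff 7); vs t2: s2 (payoff 7); vs t3: s2 (payoff 4); vs t4: s3 (payoff 6).
Player 2's best responses — vs s1: t3 (payoff 7); vs s2: t1 (payoff 7); vs s3: t2 (payoff 7).
No cell has both players best-responding. For instance, Player 1's best reply to t1 is s1, but against s1 Player 2 prefers t3 over t1.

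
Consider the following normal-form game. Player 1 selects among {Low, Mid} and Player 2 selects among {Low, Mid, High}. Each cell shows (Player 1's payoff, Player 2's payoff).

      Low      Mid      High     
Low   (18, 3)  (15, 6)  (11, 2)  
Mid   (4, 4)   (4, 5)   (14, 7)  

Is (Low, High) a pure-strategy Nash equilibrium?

Holding Player 2 at High: Player 1 gets 11 from Low but could get 14 by switching to Mid. Player 1 has a profitable deviation.

No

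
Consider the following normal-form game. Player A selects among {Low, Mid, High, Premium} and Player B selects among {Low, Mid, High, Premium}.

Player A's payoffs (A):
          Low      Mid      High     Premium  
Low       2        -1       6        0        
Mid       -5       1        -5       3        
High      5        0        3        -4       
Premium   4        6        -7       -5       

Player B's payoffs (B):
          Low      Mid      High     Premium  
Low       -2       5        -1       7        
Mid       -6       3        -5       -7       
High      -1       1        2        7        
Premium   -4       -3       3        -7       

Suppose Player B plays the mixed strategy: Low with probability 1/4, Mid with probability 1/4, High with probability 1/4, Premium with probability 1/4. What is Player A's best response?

Compute Player A's expected payoff from each pure strategy against the given mix.
Low: (1/4)·2 + (1/4)·(-1) + (1/4)·6 + (1/4)·0 = 7/4
Mid: (1/4)·(-5) + (1/4)·1 + (1/4)·(-5) + (1/4)·3 = -3/2
High: (1/4)·5 + (1/4)·0 + (1/4)·3 + (1/4)·(-4) = 1
Premium: (1/4)·4 + (1/4)·6 + (1/4)·(-7) + (1/4)·(-5) = -1/2
Highest expected payoff is 7/4, from Low.

Low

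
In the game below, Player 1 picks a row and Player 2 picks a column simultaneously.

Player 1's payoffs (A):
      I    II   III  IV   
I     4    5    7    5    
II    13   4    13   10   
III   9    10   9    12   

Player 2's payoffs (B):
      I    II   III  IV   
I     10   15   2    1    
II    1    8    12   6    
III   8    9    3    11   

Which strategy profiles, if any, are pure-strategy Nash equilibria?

Find each player's best response to every opponent strategy; NE are the intersections.
Player 1's best responses — vs I: II (payoff 13); vs II: III (payoff 10); vs III: II (payoff 13); vs IV: III (payoff 12).
Player 2's best responses — vs I: II (payoff 15); vs II: III (payoff 12); vs III: IV (payoff 11).
Mutual best responses occur at (II, III) and (III, IV); at each, neither player gains by switching.

(II, III) and (III, IV)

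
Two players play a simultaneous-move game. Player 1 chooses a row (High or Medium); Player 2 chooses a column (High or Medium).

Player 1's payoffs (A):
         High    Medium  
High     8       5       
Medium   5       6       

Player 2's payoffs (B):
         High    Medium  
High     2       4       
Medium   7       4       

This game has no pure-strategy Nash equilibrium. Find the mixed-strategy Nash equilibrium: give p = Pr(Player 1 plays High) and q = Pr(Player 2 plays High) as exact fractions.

p = 3/5, q = 1/4

Each player's mixing probability is pinned down by making the *other* player indifferent.
Player 2 indifferent between High and Medium: p·2 + (1−p)·7 = p·4 + (1−p)·4 ⟹ 7 + (-5)p = 4 + 0p ⟹ p = 3/5.
Player 1 indifferent between High and Medium: q·8 + (1−q)·5 = q·5 + (1−q)·6 ⟹ 5 + 3q = 6 + (-1)q ⟹ q = 1/4.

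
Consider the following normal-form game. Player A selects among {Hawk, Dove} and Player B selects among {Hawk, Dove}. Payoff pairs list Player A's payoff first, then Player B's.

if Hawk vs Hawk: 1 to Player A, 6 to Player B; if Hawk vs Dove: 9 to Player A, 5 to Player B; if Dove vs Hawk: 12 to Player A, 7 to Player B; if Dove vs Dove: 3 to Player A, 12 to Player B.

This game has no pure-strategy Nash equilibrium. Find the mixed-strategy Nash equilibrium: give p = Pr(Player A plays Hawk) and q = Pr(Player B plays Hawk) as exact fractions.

In a mixed NE each player is indifferent between their pure strategies, so the opponent's mix sets the indifference.
Player B indifferent between Hawk and Dove: p·6 + (1−p)·7 = p·5 + (1−p)·12 ⟹ 7 + (-1)p = 12 + (-7)p ⟹ p = 5/6.
Player A indifferent between Hawk and Dove: q·1 + (1−q)·9 = q·12 + (1−q)·3 ⟹ 9 + (-8)q = 3 + 9q ⟹ q = 6/17.

p = 5/6, q = 6/17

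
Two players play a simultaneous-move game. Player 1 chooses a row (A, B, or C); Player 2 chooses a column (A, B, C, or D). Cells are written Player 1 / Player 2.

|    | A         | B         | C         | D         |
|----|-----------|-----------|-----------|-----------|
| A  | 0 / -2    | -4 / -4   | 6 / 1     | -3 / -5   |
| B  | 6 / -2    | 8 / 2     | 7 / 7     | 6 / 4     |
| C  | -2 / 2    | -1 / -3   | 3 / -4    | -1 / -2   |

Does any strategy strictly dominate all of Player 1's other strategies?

B

A strategy is strictly dominant if it gives Player 1 a strictly higher payoff than every other strategy, against every choice by the opponent.
B strictly dominates: vs A: 6 > each of {0, -2}; vs B: 8 > each of {-4, -1}; vs C: 7 > each of {6, 3}; vs D: 6 > each of {-3, -1}.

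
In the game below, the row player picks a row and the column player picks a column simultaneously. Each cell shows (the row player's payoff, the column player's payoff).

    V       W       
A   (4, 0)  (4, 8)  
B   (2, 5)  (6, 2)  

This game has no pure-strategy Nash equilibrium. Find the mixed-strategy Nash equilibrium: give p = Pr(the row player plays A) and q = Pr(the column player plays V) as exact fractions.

p = 3/11, q = 1/2

Each player's mixing probability is pinned down by making the *other* player indifferent.
The column player indifferent between V and W: p·0 + (1−p)·5 = p·8 + (1−p)·2 ⟹ 5 + (-5)p = 2 + 6p ⟹ p = 3/11.
The row player indifferent between A and B: q·4 + (1−q)·4 = q·2 + (1−q)·6 ⟹ 4 + 0q = 6 + (-4)q ⟹ q = 1/2.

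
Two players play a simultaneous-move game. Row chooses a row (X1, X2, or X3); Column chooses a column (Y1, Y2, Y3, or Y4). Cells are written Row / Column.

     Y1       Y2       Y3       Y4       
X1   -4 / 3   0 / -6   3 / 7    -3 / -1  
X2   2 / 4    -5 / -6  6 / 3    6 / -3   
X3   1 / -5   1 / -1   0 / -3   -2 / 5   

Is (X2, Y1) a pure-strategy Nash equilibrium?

Yes

Holding Column at Y1: Row gets 2 from X2, versus -4 from X1, 1 from X3. No profitable deviation for Row.
Holding Row at X2: Column gets 4 from Y1, versus -6 from Y2, 3 from Y3, -3 from Y4. No profitable deviation for Column either.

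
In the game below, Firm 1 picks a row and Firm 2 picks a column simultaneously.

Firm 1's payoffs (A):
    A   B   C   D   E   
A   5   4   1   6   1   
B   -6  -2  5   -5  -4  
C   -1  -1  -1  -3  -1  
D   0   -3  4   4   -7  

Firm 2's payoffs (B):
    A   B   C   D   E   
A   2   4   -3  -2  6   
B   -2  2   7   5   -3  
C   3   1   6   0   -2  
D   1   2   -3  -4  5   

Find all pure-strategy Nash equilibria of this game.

Find each player's best response to every opponent strategy; NE are the intersections.
Firm 1's best responses — vs A: A (payoff 5); vs B: A (payoff 4); vs C: B (payoff 5); vs D: A (payoff 6); vs E: A (payoff 1).
Firm 2's best responses — vs A: E (payoff 6); vs B: C (payoff 7); vs C: C (payoff 6); vs D: E (payoff 5).
Mutual best responses occur at (A, E) and (B, C); at each, neither player gains by switching.

(A, E) and (B, C)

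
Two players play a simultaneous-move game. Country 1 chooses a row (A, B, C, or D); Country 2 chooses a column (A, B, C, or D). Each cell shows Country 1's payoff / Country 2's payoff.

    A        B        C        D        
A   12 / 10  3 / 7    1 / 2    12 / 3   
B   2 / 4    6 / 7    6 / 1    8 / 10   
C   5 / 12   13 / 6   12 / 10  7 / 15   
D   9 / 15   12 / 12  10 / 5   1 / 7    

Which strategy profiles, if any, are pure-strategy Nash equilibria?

Find each player's best response to every opponent strategy; NE are the intersections.
Country 1's best responses — vs A: A (payoff 12); vs B: C (payoff 13); vs C: C (payoff 12); vs D: A (payoff 12).
Country 2's best responses — vs A: A (payoff 10); vs B: D (payoff 10); vs C: D (payoff 15); vs D: A (payoff 15).
The only mutual best response is (A, A); neither player gains by switching there.

(A, A)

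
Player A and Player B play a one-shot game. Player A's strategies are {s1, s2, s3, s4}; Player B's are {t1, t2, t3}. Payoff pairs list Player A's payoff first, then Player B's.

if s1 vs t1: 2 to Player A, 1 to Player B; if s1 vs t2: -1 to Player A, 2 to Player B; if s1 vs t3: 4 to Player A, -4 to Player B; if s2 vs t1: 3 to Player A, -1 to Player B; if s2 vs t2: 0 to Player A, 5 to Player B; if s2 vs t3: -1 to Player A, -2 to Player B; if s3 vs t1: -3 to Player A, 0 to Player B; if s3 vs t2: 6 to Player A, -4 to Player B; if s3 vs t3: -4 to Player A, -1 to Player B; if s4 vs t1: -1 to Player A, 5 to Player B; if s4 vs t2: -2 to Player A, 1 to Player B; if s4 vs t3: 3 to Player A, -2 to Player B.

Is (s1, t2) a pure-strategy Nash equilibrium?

Holding Player B at t2: Player A gets -1 from s1 but could get 6 by switching to s3. Player A has a profitable deviation.

No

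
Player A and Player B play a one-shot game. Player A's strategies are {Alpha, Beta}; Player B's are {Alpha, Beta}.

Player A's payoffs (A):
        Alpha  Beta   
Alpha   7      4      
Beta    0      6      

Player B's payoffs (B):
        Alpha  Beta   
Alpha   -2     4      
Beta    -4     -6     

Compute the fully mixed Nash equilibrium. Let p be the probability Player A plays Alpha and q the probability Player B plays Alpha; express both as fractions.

p = 1/4, q = 2/9

In a mixed NE each player is indifferent between their pure strategies, so the opponent's mix sets the indifference.
Player B indifferent between Alpha and Beta: p·(-2) + (1−p)·(-4) = p·4 + (1−p)·(-6) ⟹ (-4) + 2p = (-6) + 10p ⟹ p = 1/4.
Player A indifferent between Alpha and Beta: q·7 + (1−q)·4 = q·0 + (1−q)·6 ⟹ 4 + 3q = 6 + (-6)q ⟹ q = 2/9.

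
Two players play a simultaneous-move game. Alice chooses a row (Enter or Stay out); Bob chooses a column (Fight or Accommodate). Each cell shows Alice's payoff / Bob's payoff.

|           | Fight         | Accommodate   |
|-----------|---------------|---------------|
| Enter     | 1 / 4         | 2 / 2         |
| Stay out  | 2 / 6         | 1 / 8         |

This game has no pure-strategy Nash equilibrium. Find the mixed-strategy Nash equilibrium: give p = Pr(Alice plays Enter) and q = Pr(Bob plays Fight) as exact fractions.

p = 1/2, q = 1/2

Each player's mixing probability is pinned down by making the *other* player indifferent.
Bob indifferent between Fight and Accommodate: p·4 + (1−p)·6 = p·2 + (1−p)·8 ⟹ 6 + (-2)p = 8 + (-6)p ⟹ p = 1/2.
Alice indifferent between Enter and Stay out: q·1 + (1−q)·2 = q·2 + (1−q)·1 ⟹ 2 + (-1)q = 1 + 1q ⟹ q = 1/2.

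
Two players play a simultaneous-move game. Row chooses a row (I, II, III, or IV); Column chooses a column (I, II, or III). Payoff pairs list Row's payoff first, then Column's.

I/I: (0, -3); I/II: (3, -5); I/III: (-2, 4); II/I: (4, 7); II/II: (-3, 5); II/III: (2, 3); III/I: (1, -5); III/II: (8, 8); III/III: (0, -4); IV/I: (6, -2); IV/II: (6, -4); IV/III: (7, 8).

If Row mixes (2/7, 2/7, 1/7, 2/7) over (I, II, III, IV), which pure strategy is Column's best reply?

III

Compute Column's expected payoff from each pure strategy against the given mix.
I: (2/7)·(-3) + (2/7)·7 + (1/7)·(-5) + (2/7)·(-2) = -1/7
II: (2/7)·(-5) + (2/7)·5 + (1/7)·8 + (2/7)·(-4) = 0
III: (2/7)·4 + (2/7)·3 + (1/7)·(-4) + (2/7)·8 = 26/7
Highest expected payoff is 26/7, from III.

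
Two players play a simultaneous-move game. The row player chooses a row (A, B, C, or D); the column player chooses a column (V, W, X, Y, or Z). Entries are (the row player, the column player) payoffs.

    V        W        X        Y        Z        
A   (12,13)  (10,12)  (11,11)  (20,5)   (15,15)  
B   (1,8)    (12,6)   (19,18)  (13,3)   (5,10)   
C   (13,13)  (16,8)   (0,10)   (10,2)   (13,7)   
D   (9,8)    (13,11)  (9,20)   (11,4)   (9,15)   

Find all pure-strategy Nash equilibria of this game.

Find each player's best response to every opponent strategy; NE are the intersections.
The row player's best responses — vs V: C (payoff 13); vs W: C (payoff 16); vs X: B (payoff 19); vs Y: A (payoff 20); vs Z: A (payoff 15).
The column player's best responses — vs A: Z (payoff 15); vs B: X (payoff 18); vs C: V (payoff 13); vs D: X (payoff 20).
Mutual best responses occur at (A, Z), (B, X), and (C, V); at each, neither player gains by switching.

(A, Z), (B, X), and (C, V)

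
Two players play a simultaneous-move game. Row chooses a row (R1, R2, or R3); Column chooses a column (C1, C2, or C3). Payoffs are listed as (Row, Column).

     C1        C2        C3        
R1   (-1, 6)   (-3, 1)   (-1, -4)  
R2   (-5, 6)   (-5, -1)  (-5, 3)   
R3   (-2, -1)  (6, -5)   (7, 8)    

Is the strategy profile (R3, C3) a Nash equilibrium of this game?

Yes

Holding Column at C3: Row gets 7 from R3, versus -1 from R1, -5 from R2. No profitable deviation for Row.
Holding Row at R3: Column gets 8 from C3, versus -1 from C1, -5 from C2. No profitable deviation for Column either.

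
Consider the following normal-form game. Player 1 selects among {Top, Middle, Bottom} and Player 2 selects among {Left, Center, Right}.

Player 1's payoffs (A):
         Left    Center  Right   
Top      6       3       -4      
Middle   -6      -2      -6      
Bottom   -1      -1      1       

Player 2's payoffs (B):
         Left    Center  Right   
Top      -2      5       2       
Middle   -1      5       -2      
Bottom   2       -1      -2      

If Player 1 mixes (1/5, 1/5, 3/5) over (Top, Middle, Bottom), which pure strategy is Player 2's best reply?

Player 2's best reply maximizes expected payoff against the mix.
Left: (1/5)·(-2) + (1/5)·(-1) + (3/5)·2 = 3/5
Center: (1/5)·5 + (1/5)·5 + (3/5)·(-1) = 7/5
Right: (1/5)·2 + (1/5)·(-2) + (3/5)·(-2) = -6/5
Highest expected payoff is 7/5, from Center.

Center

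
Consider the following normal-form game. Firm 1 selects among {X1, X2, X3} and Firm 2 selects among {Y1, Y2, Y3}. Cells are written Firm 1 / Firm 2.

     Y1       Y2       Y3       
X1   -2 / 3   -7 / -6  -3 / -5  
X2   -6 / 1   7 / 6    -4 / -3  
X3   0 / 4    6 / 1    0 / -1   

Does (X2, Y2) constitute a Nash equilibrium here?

Yes

Holding Firm 2 at Y2: Firm 1 gets 7 from X2, versus -7 from X1, 6 from X3. No profitable deviation for Firm 1.
Holding Firm 1 at X2: Firm 2 gets 6 from Y2, versus 1 from Y1, -3 from Y3. No profitable deviation for Firm 2 either.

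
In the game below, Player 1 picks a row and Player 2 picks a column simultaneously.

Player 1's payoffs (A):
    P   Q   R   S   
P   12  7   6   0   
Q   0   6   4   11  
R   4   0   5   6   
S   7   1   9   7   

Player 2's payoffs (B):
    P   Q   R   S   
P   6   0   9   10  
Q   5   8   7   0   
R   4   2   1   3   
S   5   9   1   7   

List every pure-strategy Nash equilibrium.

There is no pure-strategy Nash equilibrium

A profile is a Nash equilibrium when each player is best-responding to the other.
Player 1's best responses — vs P: P (payoff 12); vs Q: P (payoff 7); vs R: S (payoff 9); vs S: Q (payoff 11).
Player 2's best responses — vs P: S (payoff 10); vs Q: Q (payoff 8); vs R: P (payoff 4); vs S: Q (payoff 9).
No cell has both players best-responding. For instance, Player 1's best reply to R is S, but against S Player 2 prefers Q over R.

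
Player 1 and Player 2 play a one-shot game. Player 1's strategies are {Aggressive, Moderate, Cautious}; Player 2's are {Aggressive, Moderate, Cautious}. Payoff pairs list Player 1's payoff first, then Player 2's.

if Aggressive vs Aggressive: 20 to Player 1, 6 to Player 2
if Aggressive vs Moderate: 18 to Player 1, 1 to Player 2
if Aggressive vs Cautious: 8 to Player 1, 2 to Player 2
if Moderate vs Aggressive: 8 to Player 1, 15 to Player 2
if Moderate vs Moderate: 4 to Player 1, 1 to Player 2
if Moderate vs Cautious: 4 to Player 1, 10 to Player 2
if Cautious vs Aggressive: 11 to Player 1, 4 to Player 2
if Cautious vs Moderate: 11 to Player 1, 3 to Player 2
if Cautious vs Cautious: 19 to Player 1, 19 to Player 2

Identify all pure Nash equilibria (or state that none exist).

Find each player's best response to every opponent strategy; NE are the intersections.
Player 1's best responses — vs Aggressive: Aggressive (payoff 20); vs Moderate: Aggressive (payoff 18); vs Cautious: Cautious (payoff 19).
Player 2's best responses — vs Aggressive: Aggressive (payoff 6); vs Moderate: Aggressive (payoff 15); vs Cautious: Cautious (payoff 19).
Mutual best responses occur at (Aggressive, Aggressive) and (Cautious, Cautious); at each, neither player gains by switching.

(Aggressive, Aggressive) and (Cautious, Cautious)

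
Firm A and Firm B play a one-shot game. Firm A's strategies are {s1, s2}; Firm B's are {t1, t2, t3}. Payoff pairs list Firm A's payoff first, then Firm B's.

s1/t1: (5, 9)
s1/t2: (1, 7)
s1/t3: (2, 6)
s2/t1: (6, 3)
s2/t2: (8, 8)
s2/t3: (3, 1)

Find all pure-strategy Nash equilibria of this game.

(s2, t2)

Check mutual best responses: a cell is a NE iff neither player can gain by unilaterally deviating.
Firm A's best responses — vs t1: s2 (payoff 6); vs t2: s2 (payoff 8); vs t3: s2 (payoff 3).
Firm B's best responses — vs s1: t1 (payoff 9); vs s2: t2 (payoff 8).
The only mutual best response is (s2, t2); neither player gains by switching there.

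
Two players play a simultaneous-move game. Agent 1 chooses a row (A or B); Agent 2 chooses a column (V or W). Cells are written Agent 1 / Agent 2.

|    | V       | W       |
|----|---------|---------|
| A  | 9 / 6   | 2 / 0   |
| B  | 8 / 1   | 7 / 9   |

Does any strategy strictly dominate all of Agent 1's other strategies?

None

A strategy is strictly dominant if it gives Agent 1 a strictly higher payoff than every other strategy, against every choice by the opponent.
A is not dominant: against W, B gives 7 > 2.
B is not dominant: against V, A gives 9 > 8.
No single strategy is best against every opponent action.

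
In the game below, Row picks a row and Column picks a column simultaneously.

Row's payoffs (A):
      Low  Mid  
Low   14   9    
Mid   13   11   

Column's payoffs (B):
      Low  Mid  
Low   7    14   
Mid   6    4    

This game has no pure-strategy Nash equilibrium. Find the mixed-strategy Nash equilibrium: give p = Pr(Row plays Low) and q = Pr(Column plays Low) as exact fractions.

In a mixed NE each player is indifferent between their pure strategies, so the opponent's mix sets the indifference.
Column indifferent between Low and Mid: p·7 + (1−p)·6 = p·14 + (1−p)·4 ⟹ 6 + 1p = 4 + 10p ⟹ p = 2/9.
Row indifferent between Low and Mid: q·14 + (1−q)·9 = q·13 + (1−q)·11 ⟹ 9 + 5q = 11 + 2q ⟹ q = 2/3.

p = 2/9, q = 2/3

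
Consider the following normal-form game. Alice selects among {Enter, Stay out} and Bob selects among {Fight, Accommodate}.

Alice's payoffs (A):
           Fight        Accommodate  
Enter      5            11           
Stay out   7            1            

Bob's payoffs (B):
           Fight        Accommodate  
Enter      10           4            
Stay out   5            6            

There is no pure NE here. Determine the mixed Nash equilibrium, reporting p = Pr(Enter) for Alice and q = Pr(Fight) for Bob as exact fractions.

In a mixed NE each player is indifferent between their pure strategies, so the opponent's mix sets the indifference.
Bob indifferent between Fight and Accommodate: p·10 + (1−p)·5 = p·4 + (1−p)·6 ⟹ 5 + 5p = 6 + (-2)p ⟹ p = 1/7.
Alice indifferent between Enter and Stay out: q·5 + (1−q)·11 = q·7 + (1−q)·1 ⟹ 11 + (-6)q = 1 + 6q ⟹ q = 5/6.

p = 1/7, q = 5/6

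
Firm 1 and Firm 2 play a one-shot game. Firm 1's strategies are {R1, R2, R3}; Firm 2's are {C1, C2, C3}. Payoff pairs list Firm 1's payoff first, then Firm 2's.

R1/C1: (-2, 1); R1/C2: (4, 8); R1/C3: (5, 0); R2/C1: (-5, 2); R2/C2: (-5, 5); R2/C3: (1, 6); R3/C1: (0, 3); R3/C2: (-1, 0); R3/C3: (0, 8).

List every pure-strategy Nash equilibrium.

(R1, C2)

Check mutual best responses: a cell is a NE iff neither player can gain by unilaterally deviating.
Firm 1's best responses — vs C1: R3 (payoff 0); vs C2: R1 (payoff 4); vs C3: R1 (payoff 5).
Firm 2's best responses — vs R1: C2 (payoff 8); vs R2: C3 (payoff 6); vs R3: C3 (payoff 8).
The only mutual best response is (R1, C2); neither player gains by switching there.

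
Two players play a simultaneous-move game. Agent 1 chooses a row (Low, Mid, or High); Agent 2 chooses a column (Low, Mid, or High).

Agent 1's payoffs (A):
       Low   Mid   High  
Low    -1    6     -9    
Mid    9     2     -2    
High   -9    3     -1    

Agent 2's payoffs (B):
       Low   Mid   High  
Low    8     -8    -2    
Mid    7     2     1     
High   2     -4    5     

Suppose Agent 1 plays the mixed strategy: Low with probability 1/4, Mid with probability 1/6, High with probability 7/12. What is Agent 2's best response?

Compute Agent 2's expected payoff from each pure strategy against the given mix.
Low: (1/4)·8 + (1/6)·7 + (7/12)·2 = 13/3
Mid: (1/4)·(-8) + (1/6)·2 + (7/12)·(-4) = -4
High: (1/4)·(-2) + (1/6)·1 + (7/12)·5 = 31/12
Highest expected payoff is 13/3, from Low.

Low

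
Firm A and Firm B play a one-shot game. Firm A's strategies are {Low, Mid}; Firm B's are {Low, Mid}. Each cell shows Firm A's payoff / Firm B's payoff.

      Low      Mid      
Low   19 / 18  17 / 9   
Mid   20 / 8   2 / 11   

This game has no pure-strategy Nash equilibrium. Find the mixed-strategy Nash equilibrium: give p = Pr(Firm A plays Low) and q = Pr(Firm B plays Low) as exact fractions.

p = 1/4, q = 15/16

In a mixed NE each player is indifferent between their pure strategies, so the opponent's mix sets the indifference.
Firm B indifferent between Low and Mid: p·18 + (1−p)·8 = p·9 + (1−p)·11 ⟹ 8 + 10p = 11 + (-2)p ⟹ p = 1/4.
Firm A indifferent between Low and Mid: q·19 + (1−q)·17 = q·20 + (1−q)·2 ⟹ 17 + 2q = 2 + 18q ⟹ q = 15/16.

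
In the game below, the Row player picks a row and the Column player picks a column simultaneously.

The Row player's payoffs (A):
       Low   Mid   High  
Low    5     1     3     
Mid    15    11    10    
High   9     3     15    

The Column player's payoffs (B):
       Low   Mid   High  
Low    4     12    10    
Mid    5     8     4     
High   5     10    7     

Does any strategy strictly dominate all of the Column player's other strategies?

Check whether one of the Column player's strategies beats all alternatives regardless of what the opponent does.
Mid strictly dominates: vs Low: 12 > each of {4, 10}; vs Mid: 8 > each of {5, 4}; vs High: 10 > each of {5, 7}.

Mid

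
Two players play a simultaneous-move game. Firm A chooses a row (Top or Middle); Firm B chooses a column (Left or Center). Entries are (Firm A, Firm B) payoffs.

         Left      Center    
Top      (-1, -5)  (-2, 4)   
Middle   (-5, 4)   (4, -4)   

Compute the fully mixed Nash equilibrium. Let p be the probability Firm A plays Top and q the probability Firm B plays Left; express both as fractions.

In a mixed NE each player is indifferent between their pure strategies, so the opponent's mix sets the indifference.
Firm B indifferent between Left and Center: p·(-5) + (1−p)·4 = p·4 + (1−p)·(-4) ⟹ 4 + (-9)p = (-4) + 8p ⟹ p = 8/17.
Firm A indifferent between Top and Middle: q·(-1) + (1−q)·(-2) = q·(-5) + (1−q)·4 ⟹ (-2) + 1q = 4 + (-9)q ⟹ q = 3/5.

p = 8/17, q = 3/5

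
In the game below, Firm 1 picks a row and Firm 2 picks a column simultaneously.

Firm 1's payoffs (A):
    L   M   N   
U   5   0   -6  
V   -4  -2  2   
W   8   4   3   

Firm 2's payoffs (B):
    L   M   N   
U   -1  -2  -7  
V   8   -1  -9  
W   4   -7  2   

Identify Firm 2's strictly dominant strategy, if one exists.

L

A strategy is strictly dominant if it gives Firm 2 a strictly higher payoff than every other strategy, against every choice by the opponent.
L strictly dominates: vs U: -1 > each of {-2, -7}; vs V: 8 > each of {-1, -9}; vs W: 4 > each of {-7, 2}.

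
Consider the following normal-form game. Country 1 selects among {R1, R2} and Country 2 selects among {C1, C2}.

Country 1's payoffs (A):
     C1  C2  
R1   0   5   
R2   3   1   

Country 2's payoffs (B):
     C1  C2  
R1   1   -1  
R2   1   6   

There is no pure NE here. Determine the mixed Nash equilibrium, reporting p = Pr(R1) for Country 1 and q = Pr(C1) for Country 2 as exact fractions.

p = 5/7, q = 4/7

Each player's mixing probability is pinned down by making the *other* player indifferent.
Country 2 indifferent between C1 and C2: p·1 + (1−p)·1 = p·(-1) + (1−p)·6 ⟹ 1 + 0p = 6 + (-7)p ⟹ p = 5/7.
Country 1 indifferent between R1 and R2: q·0 + (1−q)·5 = q·3 + (1−q)·1 ⟹ 5 + (-5)q = 1 + 2q ⟹ q = 4/7.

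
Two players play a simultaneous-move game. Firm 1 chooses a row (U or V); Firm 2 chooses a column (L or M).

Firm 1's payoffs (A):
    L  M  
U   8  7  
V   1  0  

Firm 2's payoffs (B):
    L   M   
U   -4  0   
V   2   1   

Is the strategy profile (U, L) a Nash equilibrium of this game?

No

Holding Firm 2 at L: Firm 1 gets 8 from U, versus 1 from V. No profitable deviation for Firm 1.
Holding Firm 1 at U: Firm 2 gets -4 from L but could get 0 by switching to M. Firm 2 has a profitable deviation.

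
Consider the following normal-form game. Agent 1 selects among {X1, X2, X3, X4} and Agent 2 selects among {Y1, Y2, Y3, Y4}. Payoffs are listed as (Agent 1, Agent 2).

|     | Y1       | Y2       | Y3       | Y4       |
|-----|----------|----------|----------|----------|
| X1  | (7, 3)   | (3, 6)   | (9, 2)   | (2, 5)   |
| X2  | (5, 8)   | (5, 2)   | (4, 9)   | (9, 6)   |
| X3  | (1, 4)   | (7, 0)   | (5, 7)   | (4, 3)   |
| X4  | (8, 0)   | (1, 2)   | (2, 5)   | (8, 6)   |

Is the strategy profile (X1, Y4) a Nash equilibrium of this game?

Holding Agent 2 at Y4: Agent 1 gets 2 from X1 but could get 9 by switching to X2. Agent 1 has a profitable deviation.

No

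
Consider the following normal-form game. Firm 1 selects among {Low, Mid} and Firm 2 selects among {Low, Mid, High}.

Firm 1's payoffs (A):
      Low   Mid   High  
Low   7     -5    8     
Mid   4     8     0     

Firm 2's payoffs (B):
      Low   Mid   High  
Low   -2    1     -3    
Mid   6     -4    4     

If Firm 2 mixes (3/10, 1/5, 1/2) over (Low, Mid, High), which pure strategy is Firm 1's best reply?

Low

Firm 1's best reply maximizes expected payoff against the mix.
Low: (3/10)·7 + (1/5)·(-5) + (1/2)·8 = 51/10
Mid: (3/10)·4 + (1/5)·8 + (1/2)·0 = 14/5
Highest expected payoff is 51/10, from Low.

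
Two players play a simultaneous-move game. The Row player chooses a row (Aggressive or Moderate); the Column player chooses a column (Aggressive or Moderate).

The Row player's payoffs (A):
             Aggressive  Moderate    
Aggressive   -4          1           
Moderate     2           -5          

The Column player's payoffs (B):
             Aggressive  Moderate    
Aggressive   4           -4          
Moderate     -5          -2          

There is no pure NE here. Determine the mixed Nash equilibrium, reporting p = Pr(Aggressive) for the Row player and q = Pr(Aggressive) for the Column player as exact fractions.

Each player's mixing probability is pinned down by making the *other* player indifferent.
The Column player indifferent between Aggressive and Moderate: p·4 + (1−p)·(-5) = p·(-4) + (1−p)·(-2) ⟹ (-5) + 9p = (-2) + (-2)p ⟹ p = 3/11.
The Row player indifferent between Aggressive and Moderate: q·(-4) + (1−q)·1 = q·2 + (1−q)·(-5) ⟹ 1 + (-5)q = (-5) + 7q ⟹ q = 1/2.

p = 3/11, q = 1/2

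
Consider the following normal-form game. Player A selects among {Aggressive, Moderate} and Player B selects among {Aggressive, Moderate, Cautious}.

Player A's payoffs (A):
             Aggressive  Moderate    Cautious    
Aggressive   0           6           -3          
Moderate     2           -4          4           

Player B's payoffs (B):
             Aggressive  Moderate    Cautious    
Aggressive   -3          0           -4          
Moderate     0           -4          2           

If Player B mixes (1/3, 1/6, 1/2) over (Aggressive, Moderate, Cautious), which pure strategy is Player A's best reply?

Moderate

Compute Player A's expected payoff from each pure strategy against the given mix.
Aggressive: (1/3)·0 + (1/6)·6 + (1/2)·(-3) = -1/2
Moderate: (1/3)·2 + (1/6)·(-4) + (1/2)·4 = 2
Highest expected payoff is 2, from Moderate.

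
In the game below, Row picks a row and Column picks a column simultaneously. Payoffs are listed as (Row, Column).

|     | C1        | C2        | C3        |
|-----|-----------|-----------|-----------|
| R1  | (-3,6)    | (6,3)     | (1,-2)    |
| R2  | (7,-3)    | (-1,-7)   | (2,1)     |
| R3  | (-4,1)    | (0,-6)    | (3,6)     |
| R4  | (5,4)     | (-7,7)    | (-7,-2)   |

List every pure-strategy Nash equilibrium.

Find each player's best response to every opponent strategy; NE are the intersections.
Row's best responses — vs C1: R2 (payoff 7); vs C2: R1 (payoff 6); vs C3: R3 (payoff 3).
Column's best responses — vs R1: C1 (payoff 6); vs R2: C3 (payoff 1); vs R3: C3 (payoff 6); vs R4: C2 (payoff 7).
The only mutual best response is (R3, C3); neither player gains by switching there.

(R3, C3)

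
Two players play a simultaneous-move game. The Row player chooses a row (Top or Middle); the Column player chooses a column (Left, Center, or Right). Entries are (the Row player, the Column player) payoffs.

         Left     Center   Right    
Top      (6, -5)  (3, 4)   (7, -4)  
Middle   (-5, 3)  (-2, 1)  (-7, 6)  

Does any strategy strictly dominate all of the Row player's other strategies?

Top

Check whether one of the Row player's strategies beats all alternatives regardless of what the opponent does.
Top strictly dominates: vs Left: 6 > -5; vs Center: 3 > -2; vs Right: 7 > -7.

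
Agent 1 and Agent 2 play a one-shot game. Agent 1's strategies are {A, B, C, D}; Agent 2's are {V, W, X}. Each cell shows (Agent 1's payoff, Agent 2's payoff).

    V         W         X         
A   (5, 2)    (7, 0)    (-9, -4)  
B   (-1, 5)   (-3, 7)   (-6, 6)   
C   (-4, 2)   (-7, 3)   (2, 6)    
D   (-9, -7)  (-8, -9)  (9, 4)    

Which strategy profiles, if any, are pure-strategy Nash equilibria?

Find each player's best response to every opponent strategy; NE are the intersections.
Agent 1's best responses — vs V: A (payoff 5); vs W: A (payoff 7); vs X: D (payoff 9).
Agent 2's best responses — vs A: V (payoff 2); vs B: W (payoff 7); vs C: X (payoff 6); vs D: X (payoff 4).
Mutual best responses occur at (A, V) and (D, X); at each, neither player gains by switching.

(A, V) and (D, X)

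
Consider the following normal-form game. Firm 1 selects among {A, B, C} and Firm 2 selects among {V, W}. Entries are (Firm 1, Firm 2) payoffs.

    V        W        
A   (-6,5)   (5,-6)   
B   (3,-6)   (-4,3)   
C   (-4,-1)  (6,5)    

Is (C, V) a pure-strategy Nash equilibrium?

Holding Firm 2 at V: Firm 1 gets -4 from C but could get 3 by switching to B. Firm 1 has a profitable deviation.

No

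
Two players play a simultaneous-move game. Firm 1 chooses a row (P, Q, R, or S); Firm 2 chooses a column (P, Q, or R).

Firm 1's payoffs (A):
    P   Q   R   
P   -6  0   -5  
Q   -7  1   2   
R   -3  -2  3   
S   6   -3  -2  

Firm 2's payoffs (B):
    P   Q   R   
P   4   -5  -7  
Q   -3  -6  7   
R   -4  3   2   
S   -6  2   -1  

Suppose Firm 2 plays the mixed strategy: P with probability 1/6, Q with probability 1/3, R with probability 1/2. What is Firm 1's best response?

R

Firm 1's best reply maximizes expected payoff against the mix.
P: (1/6)·(-6) + (1/3)·0 + (1/2)·(-5) = -7/2
Q: (1/6)·(-7) + (1/3)·1 + (1/2)·2 = 1/6
R: (1/6)·(-3) + (1/3)·(-2) + (1/2)·3 = 1/3
S: (1/6)·6 + (1/3)·(-3) + (1/2)·(-2) = -1
Highest expected payoff is 1/3, from R.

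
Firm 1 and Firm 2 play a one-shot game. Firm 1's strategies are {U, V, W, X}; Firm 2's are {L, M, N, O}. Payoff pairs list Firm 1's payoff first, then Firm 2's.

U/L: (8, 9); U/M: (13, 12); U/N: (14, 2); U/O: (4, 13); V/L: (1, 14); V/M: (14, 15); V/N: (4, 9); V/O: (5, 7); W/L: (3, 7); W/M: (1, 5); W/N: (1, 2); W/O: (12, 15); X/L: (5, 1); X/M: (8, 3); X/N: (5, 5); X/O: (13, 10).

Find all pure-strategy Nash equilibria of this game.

A profile is a Nash equilibrium when each player is best-responding to the other.
Firm 1's best responses — vs L: U (payoff 8); vs M: V (payoff 14); vs N: U (payoff 14); vs O: X (payoff 13).
Firm 2's best responses — vs U: O (payoff 13); vs V: M (payoff 15); vs W: O (payoff 15); vs X: O (payoff 10).
Mutual best responses occur at (V, M) and (X, O); at each, neither player gains by switching.

(V, M) and (X, O)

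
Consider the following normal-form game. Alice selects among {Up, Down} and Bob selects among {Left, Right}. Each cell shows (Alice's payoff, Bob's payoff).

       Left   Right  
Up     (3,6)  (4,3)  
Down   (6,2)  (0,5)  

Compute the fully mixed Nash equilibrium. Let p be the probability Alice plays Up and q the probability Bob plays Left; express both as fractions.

p = 1/2, q = 4/7

In a mixed NE each player is indifferent between their pure strategies, so the opponent's mix sets the indifference.
Bob indifferent between Left and Right: p·6 + (1−p)·2 = p·3 + (1−p)·5 ⟹ 2 + 4p = 5 + (-2)p ⟹ p = 1/2.
Alice indifferent between Up and Down: q·3 + (1−q)·4 = q·6 + (1−q)·0 ⟹ 4 + (-1)q = 0 + 6q ⟹ q = 4/7.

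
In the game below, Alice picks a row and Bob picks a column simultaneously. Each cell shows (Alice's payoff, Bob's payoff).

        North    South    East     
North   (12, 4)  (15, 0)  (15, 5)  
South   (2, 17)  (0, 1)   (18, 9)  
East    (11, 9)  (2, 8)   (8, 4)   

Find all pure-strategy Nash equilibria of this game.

Check mutual best responses: a cell is a NE iff neither player can gain by unilaterally deviating.
Alice's best responses — vs North: North (payoff 12); vs South: North (payoff 15); vs East: South (payoff 18).
Bob's best responses — vs North: East (payoff 5); vs South: North (payoff 17); vs East: North (payoff 9).
No cell has both players best-responding. For instance, Alice's best reply to East is South, but against South Bob prefers North over East.

No pure-strategy Nash equilibrium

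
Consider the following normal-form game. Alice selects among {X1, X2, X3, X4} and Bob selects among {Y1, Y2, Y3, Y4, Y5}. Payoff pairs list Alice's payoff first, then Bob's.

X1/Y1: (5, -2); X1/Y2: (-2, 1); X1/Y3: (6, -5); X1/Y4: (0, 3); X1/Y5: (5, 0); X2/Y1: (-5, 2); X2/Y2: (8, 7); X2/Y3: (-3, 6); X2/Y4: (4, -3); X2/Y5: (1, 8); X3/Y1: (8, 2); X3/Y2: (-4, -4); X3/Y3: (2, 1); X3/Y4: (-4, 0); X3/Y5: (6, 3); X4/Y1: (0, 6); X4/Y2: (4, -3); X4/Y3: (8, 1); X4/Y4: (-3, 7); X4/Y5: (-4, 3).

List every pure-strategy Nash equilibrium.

A profile is a Nash equilibrium when each player is best-responding to the other.
Alice's best responses — vs Y1: X3 (payoff 8); vs Y2: X2 (payoff 8); vs Y3: X4 (payoff 8); vs Y4: X2 (payoff 4); vs Y5: X3 (payoff 6).
Bob's best responses — vs X1: Y4 (payoff 3); vs X2: Y5 (payoff 8); vs X3: Y5 (payoff 3); vs X4: Y4 (payoff 7).
The only mutual best response is (X3, Y5); neither player gains by switching there.

(X3, Y5)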